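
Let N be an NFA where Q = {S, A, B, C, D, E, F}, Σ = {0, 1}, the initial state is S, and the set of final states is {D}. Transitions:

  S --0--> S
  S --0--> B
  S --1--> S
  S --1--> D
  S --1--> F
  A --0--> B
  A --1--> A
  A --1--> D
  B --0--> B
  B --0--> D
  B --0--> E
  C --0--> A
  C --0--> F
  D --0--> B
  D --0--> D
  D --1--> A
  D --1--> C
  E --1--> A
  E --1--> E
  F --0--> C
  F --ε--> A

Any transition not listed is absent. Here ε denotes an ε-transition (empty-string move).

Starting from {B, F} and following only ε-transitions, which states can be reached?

Begin with {B, F}.
ε-move F → A; add A.

{A, B, F}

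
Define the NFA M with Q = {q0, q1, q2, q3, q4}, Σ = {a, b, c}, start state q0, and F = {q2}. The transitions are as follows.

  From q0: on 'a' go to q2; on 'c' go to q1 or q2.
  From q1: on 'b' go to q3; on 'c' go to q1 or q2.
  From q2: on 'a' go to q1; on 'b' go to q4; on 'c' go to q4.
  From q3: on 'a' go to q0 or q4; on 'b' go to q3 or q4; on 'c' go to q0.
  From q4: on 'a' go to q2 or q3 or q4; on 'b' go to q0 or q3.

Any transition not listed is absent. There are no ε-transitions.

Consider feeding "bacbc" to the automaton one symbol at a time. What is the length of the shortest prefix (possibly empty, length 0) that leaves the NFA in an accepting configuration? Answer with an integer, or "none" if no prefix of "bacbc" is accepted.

none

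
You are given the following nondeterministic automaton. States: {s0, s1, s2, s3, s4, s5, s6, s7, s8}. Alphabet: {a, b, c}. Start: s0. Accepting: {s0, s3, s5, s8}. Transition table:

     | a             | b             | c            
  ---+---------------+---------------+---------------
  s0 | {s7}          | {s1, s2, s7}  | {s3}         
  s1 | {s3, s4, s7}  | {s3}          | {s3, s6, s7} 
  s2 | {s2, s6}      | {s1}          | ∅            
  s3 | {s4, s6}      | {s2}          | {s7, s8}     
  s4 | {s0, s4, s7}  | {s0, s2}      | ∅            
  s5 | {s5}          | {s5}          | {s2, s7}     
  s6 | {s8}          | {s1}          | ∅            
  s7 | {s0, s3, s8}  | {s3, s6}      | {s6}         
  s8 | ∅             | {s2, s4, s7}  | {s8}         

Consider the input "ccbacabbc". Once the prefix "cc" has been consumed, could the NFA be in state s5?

No

Start in {s0}.
Read 'c': s0→{s3}; now {s3}.
Read 'c': s3→{s7, s8}; now {s7, s8}.
State s5 is not in {s7, s8}.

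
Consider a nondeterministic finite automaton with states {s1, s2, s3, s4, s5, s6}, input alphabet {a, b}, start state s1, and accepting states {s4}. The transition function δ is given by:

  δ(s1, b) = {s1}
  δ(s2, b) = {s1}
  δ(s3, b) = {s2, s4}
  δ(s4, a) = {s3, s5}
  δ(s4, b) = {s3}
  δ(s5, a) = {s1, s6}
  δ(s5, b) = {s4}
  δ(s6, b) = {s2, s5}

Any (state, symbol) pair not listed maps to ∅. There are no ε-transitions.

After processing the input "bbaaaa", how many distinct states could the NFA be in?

0

Start in {s1}.
Read 'b': s1→{s1}; now {s1}.
Read 'b': s1→{s1}; now {s1}.
Read 'a': s1→∅; now ∅.
The set is empty and remains empty for the remaining 3 symbols.
That set has 0 states.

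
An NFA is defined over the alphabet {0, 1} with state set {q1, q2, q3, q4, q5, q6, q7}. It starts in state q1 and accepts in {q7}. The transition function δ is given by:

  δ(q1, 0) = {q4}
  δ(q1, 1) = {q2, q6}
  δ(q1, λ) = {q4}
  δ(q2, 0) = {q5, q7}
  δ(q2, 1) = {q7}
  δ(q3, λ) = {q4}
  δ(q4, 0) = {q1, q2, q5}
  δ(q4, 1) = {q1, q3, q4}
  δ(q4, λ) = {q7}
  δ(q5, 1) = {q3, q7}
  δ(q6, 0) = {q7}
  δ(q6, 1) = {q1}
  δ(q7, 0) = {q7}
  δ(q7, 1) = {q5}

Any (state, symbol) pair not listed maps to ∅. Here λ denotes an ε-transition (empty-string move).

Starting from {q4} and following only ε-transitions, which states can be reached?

Begin with {q4}.
ε-move q4 → q7; add q7.

{q4, q7}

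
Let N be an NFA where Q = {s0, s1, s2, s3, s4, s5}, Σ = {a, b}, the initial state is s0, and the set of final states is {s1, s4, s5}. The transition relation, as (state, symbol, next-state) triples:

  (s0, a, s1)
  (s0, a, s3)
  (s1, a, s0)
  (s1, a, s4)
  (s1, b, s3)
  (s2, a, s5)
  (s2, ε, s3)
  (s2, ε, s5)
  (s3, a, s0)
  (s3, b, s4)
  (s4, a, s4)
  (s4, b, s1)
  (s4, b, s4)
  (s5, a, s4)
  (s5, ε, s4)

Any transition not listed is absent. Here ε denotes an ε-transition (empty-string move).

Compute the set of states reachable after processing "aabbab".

{s1, s4}

Start in {s0}.
Read 'a': s0→{s1, s3}; now {s1, s3}.
Read 'a': s1→{s0, s4}, s3→{s0}; now {s0, s4}.
Read 'b': s0→∅, s4→{s1, s4}; now {s1, s4}.
Read 'b': s1→{s3}, s4→{s1, s4}; now {s1, s3, s4}.
Read 'a': s1→{s0, s4}, s3→{s0}, s4→{s4}; now {s0, s4}.
Read 'b': s0→∅, s4→{s1, s4}; now {s1, s4}.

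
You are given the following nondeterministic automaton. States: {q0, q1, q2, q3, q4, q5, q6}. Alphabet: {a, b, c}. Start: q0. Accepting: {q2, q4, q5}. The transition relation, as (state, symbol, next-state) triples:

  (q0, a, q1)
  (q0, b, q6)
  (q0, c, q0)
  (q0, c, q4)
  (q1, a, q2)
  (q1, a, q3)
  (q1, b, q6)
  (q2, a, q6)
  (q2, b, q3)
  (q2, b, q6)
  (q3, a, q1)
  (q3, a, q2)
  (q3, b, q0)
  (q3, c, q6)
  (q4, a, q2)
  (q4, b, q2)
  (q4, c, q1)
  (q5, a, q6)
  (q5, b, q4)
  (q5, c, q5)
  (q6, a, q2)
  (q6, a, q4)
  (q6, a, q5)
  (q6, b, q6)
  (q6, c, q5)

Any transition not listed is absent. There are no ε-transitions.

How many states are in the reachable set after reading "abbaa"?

Start in {q0}.
Read 'a': q0→{q1}; now {q1}.
Read 'b': q1→{q6}; now {q6}.
Read 'b': q6→{q6}; now {q6}.
Read 'a': q6→{q2, q4, q5}; now {q2, q4, q5}.
Read 'a': q2→{q6}, q4→{q2}, q5→{q6}; now {q2, q6}.
That set has 2 states.

2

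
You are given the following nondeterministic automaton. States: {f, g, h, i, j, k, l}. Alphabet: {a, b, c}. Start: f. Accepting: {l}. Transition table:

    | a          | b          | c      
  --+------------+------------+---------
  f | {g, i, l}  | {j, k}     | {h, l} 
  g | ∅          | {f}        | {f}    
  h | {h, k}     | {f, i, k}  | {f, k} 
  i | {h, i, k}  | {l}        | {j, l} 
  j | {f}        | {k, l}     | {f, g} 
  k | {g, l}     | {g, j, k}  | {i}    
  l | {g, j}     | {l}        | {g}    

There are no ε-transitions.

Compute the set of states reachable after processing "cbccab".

{f, j, k, l}

Start in {f}.
Read 'c': {f} → {h, l}.
Read 'b': {h, l} → {f, i, k, l}.
Read 'c': {f, i, k, l} → {g, h, i, j, l}.
Read 'c': {g, h, i, j, l} → {f, g, j, k, l}.
Read 'a': {f, g, j, k, l} → {f, g, i, j, l}.
Read 'b': {f, g, i, j, l} → {f, j, k, l}.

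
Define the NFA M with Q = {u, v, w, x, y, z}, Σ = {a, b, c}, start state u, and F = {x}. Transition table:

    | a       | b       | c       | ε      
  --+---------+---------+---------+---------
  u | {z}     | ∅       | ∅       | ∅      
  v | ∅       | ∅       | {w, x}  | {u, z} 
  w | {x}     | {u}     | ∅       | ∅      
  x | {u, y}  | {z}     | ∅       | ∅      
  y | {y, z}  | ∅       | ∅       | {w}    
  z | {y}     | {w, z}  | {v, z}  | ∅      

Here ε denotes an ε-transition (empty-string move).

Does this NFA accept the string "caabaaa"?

Start in {u}.
Read 'c': u→∅; now ∅.
The set is empty and remains empty for the remaining 6 symbols.
The final set ∅ contains no accepting state.

No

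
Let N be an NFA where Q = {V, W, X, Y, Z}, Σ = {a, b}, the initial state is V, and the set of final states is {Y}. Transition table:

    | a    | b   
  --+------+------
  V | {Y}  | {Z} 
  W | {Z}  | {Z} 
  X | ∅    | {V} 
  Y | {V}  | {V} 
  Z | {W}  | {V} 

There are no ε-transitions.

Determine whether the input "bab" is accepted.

Start in {V}.
Read 'b': {V} → {Z}.
Read 'a': {Z} → {W}.
Read 'b': {W} → {Z}.
The final set {Z} contains no accepting state.

No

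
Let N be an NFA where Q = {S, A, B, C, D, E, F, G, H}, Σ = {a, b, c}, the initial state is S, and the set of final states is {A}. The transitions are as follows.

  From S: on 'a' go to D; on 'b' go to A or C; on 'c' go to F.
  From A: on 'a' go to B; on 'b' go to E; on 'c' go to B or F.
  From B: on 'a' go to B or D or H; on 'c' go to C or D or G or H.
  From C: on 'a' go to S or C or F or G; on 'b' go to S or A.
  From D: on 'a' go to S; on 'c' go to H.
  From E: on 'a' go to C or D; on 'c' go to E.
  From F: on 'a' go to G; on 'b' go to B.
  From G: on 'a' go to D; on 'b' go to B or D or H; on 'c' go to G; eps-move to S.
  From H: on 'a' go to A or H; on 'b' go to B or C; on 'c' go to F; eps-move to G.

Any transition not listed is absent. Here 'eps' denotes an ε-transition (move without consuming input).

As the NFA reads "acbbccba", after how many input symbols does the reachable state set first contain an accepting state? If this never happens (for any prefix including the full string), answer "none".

Start in {S}.
Read 'a': {S} → {D}.
Read 'c': {D} → {S, G, H}.
Read 'b': {S, G, H} → {S, A, B, C, D, G, H}.
None of the earlier sets intersect F, but {S, A, B, C, D, G, H} does.

3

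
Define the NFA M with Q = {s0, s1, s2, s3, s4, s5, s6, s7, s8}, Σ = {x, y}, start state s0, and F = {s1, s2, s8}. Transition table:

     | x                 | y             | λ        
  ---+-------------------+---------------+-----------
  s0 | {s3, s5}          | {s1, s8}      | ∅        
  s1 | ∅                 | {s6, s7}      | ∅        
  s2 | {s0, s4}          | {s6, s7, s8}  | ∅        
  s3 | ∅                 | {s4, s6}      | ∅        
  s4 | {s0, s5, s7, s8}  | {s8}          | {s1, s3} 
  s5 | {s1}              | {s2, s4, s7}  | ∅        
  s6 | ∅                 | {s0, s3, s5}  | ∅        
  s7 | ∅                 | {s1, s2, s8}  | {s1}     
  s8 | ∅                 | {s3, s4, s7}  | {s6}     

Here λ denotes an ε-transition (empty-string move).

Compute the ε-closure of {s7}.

{s1, s7}

Begin with {s7}.
ε-move s7 → s1; add s1.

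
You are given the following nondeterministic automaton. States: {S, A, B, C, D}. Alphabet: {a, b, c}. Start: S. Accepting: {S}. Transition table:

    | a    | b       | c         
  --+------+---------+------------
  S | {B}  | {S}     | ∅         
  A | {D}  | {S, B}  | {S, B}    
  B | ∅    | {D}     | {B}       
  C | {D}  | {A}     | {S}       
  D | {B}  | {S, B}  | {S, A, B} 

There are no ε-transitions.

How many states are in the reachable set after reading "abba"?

Start in {S}.
Read 'a': {S} → {B}.
Read 'b': {B} → {D}.
Read 'b': {D} → {S, B}.
Read 'a': {S, B} → {B}.
That set has 1 state.

1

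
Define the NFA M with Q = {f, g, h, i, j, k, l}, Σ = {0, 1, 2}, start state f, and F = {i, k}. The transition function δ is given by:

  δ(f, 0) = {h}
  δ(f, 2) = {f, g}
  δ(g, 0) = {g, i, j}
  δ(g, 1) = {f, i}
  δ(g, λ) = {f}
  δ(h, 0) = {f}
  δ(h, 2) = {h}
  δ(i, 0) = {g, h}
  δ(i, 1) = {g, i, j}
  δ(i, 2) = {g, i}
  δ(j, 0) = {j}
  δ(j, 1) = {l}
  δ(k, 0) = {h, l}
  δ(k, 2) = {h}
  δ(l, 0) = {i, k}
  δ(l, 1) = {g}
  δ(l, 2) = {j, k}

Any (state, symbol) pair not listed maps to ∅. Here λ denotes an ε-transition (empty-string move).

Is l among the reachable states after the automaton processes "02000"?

Start in {f}.
Read '0': {f} → {h}.
Read '2': {h} → {h}.
Read '0': {h} → {f}.
Read '0': {f} → {h}.
Read '0': {h} → {f}.
State l is not in {f}.

No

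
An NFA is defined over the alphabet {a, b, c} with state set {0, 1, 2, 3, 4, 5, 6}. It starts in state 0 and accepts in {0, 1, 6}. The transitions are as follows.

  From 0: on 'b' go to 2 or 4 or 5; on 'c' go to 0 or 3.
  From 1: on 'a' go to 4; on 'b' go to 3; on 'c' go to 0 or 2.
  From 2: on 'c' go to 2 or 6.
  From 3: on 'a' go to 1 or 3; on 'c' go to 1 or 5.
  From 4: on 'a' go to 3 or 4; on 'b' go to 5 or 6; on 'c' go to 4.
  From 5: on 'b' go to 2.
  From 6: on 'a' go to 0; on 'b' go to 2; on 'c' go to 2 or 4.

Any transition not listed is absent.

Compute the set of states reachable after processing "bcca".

{0, 3, 4}

Start in {0}.
Read 'b': {0} → {2, 4, 5}.
Read 'c': {2, 4, 5} → {2, 4, 6}.
Read 'c': {2, 4, 6} → {2, 4, 6}.
Read 'a': {2, 4, 6} → {0, 3, 4}.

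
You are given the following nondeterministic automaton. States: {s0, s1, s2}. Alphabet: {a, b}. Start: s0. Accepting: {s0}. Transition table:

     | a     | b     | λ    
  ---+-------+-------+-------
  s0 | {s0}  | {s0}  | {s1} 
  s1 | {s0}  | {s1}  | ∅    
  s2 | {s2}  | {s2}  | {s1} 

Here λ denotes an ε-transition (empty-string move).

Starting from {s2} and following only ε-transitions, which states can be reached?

Begin with {s2}.
ε-move s2 → s1; add s1.

{s1, s2}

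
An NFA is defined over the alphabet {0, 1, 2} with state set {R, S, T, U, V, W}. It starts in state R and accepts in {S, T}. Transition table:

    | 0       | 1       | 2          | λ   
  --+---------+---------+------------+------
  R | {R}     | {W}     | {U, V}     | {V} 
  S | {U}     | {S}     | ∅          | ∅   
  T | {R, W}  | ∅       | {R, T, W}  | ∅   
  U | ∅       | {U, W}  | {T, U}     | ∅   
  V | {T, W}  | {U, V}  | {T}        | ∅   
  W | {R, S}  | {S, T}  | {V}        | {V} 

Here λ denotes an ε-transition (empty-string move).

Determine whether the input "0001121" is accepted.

Yes

Start: ε-closure({R}) = {R, V}.
Read '0': {R, V} → {R, T, V, W}.
Read '0': {R, T, V, W} → {R, S, T, V, W}.
Read '0': {R, S, T, V, W} → {R, S, T, U, V, W}.
Read '1': {R, S, T, U, V, W} → {S, T, U, V, W}.
Read '1': {S, T, U, V, W} → {S, T, U, V, W}.
Read '2': {S, T, U, V, W} → {R, T, U, V, W}.
Read '1': {R, T, U, V, W} → {S, T, U, V, W}.
The final set {S, T, U, V, W} contains the accepting states S, T.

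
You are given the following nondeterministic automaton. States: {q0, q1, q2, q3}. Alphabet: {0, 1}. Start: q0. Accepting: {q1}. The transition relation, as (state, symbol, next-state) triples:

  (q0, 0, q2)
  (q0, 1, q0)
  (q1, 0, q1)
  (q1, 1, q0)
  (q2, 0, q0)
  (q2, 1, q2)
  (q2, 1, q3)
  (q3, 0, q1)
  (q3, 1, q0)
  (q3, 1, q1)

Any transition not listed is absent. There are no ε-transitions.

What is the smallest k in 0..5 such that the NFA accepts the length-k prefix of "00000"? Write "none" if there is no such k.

Start in {q0}.
Read '0': {q0} → {q2}.
Read '0': {q2} → {q0}.
Read '0': {q0} → {q2}.
Read '0': {q2} → {q0}.
Read '0': {q0} → {q2}.
No reachable set along the way intersects F.

none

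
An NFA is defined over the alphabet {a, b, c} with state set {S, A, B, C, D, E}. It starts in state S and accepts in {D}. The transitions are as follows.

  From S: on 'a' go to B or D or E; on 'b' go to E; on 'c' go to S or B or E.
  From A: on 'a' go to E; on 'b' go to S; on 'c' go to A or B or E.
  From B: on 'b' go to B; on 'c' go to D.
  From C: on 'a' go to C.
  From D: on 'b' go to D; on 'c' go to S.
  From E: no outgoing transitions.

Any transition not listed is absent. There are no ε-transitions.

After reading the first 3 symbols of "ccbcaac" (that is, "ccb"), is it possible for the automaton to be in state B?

Yes

Start in {S}.
Read 'c': {S} → {S, B, E}.
Read 'c': {S, B, E} → {S, B, D, E}.
Read 'b': {S, B, D, E} → {B, D, E}.
State B is in {B, D, E}.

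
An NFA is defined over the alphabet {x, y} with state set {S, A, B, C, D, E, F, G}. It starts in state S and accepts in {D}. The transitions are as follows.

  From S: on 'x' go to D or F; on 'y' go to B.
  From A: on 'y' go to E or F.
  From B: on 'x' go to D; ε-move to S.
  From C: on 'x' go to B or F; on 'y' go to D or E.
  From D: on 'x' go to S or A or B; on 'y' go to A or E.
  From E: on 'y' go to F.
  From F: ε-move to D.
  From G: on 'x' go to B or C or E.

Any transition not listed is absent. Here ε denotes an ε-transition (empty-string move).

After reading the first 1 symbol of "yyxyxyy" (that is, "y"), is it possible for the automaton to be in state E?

Start in {S}.
Read 'y': S→{B}; union {B}; ε-closure = {S, B}.
State E is not in {S, B}.

No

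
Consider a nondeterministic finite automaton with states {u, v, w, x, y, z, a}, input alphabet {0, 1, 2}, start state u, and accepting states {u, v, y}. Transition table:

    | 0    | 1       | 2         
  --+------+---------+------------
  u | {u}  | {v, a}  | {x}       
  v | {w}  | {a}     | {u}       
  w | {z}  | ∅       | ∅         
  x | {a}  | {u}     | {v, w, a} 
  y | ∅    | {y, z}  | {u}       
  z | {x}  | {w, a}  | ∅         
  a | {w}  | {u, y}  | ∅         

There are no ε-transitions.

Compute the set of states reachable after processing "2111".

{u, y, a}

Start in {u}.
Read '2': {u} → {x}.
Read '1': {x} → {u}.
Read '1': {u} → {v, a}.
Read '1': {v, a} → {u, y, a}.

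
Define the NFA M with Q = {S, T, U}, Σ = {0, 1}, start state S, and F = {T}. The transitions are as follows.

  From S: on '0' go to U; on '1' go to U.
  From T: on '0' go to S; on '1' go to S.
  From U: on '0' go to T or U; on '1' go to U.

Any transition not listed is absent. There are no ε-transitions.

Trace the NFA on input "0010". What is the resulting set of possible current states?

{T, U}

Start in {S}.
Read '0': S→{U}; now {U}.
Read '0': U→{T, U}; now {T, U}.
Read '1': T→{S}, U→{U}; now {S, U}.
Read '0': S→{U}, U→{T, U}; now {T, U}.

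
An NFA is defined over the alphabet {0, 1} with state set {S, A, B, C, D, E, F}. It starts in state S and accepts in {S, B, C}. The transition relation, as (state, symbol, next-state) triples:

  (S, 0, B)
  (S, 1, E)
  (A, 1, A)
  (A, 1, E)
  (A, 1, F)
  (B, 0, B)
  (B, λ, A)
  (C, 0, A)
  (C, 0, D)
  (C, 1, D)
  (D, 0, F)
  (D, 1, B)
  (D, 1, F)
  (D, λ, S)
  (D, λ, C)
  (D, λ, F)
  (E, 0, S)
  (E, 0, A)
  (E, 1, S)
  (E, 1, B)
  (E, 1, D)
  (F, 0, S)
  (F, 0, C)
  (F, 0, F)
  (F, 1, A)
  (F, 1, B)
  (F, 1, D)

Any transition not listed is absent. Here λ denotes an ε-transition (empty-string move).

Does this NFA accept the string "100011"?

Yes

Start in {S}.
Read '1': S→{E}; now {E}.
Read '0': E→{S, A}; now {S, A}.
Read '0': S→{B}, A→∅; union {B}; ε-closure = {A, B}.
Read '0': A→∅, B→{B}; union {B}; ε-closure = {A, B}.
Read '1': A→{A, E, F}, B→∅; now {A, E, F}.
Read '1': A→{A, E, F}, E→{S, B, D}, F→{A, B, D}; union {S, A, B, D, E, F}; ε-closure = {S, A, B, C, D, E, F}.
The final set {S, A, B, C, D, E, F} contains the accepting states S, B, C.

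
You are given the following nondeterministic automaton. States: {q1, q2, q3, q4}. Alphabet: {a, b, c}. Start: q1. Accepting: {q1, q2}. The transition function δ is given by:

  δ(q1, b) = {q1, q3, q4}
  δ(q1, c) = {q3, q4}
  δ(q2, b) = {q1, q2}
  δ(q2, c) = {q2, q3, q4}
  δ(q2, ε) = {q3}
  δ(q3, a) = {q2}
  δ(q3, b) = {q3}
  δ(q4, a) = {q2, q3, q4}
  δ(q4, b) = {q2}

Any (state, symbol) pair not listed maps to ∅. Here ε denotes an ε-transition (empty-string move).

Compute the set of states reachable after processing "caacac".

Start in {q1}.
Read 'c': q1→{q3, q4}; now {q3, q4}.
Read 'a': q3→{q2}, q4→{q2, q3, q4}; now {q2, q3, q4}.
Read 'a': q2→∅, q3→{q2}, q4→{q2, q3, q4}; now {q2, q3, q4}.
Read 'c': q2→{q2, q3, q4}, q3→∅, q4→∅; now {q2, q3, q4}.
Read 'a': q2→∅, q3→{q2}, q4→{q2, q3, q4}; now {q2, q3, q4}.
Read 'c': q2→{q2, q3, q4}, q3→∅, q4→∅; now {q2, q3, q4}.

{q2, q3, q4}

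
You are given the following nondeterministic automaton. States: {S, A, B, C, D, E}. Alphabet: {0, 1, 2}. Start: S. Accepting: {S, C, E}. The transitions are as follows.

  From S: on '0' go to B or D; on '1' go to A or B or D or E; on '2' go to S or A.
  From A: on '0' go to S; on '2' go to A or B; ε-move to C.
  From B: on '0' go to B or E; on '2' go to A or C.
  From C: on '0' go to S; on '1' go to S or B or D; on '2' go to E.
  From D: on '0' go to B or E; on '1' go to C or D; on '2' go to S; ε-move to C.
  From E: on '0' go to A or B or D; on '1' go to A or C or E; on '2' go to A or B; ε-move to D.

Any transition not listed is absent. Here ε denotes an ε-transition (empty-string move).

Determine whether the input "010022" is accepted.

Yes

Start in {S}.
Read '0': S→{B, D}; union {B, D}; ε-closure = {B, C, D}.
Read '1': B→∅, C→{S, B, D}, D→{C, D}; now {S, B, C, D}.
Read '0': S→{B, D}, B→{B, E}, C→{S}, D→{B, E}; union {S, B, D, E}; ε-closure = {S, B, C, D, E}.
Read '0': S→{B, D}, B→{B, E}, C→{S}, D→{B, E}, E→{A, B, D}; union {S, A, B, D, E}; ε-closure = {S, A, B, C, D, E}.
Read '2': S→{S, A}, A→{A, B}, B→{A, C}, C→{E}, D→{S}, E→{A, B}; union {S, A, B, C, E}; ε-closure = {S, A, B, C, D, E}.
Read '2': S→{S, A}, A→{A, B}, B→{A, C}, C→{E}, D→{S}, E→{A, B}; union {S, A, B, C, E}; ε-closure = {S, A, B, C, D, E}.
The final set {S, A, B, C, D, E} contains the accepting states S, C, E.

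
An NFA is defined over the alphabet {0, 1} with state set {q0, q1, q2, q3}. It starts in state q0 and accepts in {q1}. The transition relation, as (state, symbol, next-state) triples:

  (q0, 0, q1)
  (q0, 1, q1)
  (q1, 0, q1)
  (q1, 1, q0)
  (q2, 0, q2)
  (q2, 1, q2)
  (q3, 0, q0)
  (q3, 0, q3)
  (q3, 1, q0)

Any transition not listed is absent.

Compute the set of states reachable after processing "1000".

{q1}

Start in {q0}.
Read '1': q0→{q1}; now {q1}.
Read '0': q1→{q1}; now {q1}.
Read '0': q1→{q1}; now {q1}.
Read '0': q1→{q1}; now {q1}.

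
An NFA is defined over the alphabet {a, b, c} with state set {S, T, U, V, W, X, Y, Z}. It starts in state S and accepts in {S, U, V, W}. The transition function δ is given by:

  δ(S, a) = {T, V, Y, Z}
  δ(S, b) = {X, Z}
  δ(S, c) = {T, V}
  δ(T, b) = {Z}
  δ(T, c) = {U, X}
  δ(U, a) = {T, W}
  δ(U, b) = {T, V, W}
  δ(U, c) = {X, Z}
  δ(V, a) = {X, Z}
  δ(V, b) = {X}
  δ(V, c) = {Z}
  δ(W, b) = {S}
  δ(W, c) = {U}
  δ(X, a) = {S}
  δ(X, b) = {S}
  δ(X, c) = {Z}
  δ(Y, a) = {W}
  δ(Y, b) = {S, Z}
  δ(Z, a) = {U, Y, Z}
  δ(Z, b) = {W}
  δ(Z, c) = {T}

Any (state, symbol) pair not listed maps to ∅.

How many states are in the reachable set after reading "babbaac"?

4

Start in {S}.
Read 'b': S→{X, Z}; now {X, Z}.
Read 'a': X→{S}, Z→{U, Y, Z}; now {S, U, Y, Z}.
Read 'b': S→{X, Z}, U→{T, V, W}, Y→{S, Z}, Z→{W}; now {S, T, V, W, X, Z}.
Read 'b': S→{X, Z}, T→{Z}, V→{X}, W→{S}, X→{S}, Z→{W}; now {S, W, X, Z}.
Read 'a': S→{T, V, Y, Z}, W→∅, X→{S}, Z→{U, Y, Z}; now {S, T, U, V, Y, Z}.
Read 'a': S→{T, V, Y, Z}, T→∅, U→{T, W}, V→{X, Z}, Y→{W}, Z→{U, Y, Z}; now {T, U, V, W, X, Y, Z}.
Read 'c': T→{U, X}, U→{X, Z}, V→{Z}, W→{U}, X→{Z}, Y→∅, Z→{T}; now {T, U, X, Z}.
That set has 4 states.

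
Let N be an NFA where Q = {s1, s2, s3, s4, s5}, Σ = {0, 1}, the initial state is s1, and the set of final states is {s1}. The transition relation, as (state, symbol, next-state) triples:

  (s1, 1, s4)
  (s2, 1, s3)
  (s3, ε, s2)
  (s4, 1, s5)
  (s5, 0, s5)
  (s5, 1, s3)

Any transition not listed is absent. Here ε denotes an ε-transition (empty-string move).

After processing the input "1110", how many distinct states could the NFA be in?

Start in {s1}.
Read '1': s1→{s4}; now {s4}.
Read '1': s4→{s5}; now {s5}.
Read '1': s5→{s3}; union {s3}; ε-closure = {s2, s3}.
Read '0': s2→∅, s3→∅; now ∅.
That set has 0 states.

0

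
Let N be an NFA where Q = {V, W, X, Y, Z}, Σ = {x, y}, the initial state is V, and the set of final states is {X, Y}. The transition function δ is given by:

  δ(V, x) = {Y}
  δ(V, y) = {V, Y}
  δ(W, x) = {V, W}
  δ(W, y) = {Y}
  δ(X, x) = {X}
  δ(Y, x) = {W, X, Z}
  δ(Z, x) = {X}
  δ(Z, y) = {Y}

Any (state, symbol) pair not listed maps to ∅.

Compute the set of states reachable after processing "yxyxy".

{Y}

Start in {V}.
Read 'y': {V} → {V, Y}.
Read 'x': {V, Y} → {W, X, Y, Z}.
Read 'y': {W, X, Y, Z} → {Y}.
Read 'x': {Y} → {W, X, Z}.
Read 'y': {W, X, Z} → {Y}.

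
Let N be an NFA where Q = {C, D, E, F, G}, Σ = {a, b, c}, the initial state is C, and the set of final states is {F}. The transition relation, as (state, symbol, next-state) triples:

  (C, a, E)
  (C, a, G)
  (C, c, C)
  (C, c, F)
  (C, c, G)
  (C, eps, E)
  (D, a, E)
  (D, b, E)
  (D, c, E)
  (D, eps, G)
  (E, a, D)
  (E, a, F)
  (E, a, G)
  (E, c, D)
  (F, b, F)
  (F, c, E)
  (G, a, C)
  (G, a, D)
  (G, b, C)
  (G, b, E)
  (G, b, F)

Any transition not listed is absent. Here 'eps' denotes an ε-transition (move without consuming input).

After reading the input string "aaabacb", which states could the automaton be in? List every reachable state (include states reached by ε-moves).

{C, E, F}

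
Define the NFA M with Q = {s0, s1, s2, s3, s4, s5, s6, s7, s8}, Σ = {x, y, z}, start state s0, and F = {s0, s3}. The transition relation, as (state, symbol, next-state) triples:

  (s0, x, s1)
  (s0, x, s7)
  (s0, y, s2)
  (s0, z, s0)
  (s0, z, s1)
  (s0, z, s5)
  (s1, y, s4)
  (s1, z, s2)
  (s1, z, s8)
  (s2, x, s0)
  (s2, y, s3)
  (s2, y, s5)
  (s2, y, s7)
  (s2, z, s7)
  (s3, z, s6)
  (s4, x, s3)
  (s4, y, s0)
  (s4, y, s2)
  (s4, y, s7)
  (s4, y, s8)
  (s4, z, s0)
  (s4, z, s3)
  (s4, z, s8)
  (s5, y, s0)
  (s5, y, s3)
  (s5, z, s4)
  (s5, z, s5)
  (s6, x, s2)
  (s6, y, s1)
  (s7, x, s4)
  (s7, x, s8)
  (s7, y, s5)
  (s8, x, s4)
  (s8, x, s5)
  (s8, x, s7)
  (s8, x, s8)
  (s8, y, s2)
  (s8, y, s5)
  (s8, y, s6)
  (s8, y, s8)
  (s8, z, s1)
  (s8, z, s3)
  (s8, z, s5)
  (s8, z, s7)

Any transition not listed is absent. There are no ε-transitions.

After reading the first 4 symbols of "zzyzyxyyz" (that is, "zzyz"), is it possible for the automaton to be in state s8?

Yes

Start in {s0}.
Read 'z': {s0} → {s0, s1, s5}.
Read 'z': {s0, s1, s5} → {s0, s1, s2, s4, s5, s8}.
Read 'y': {s0, s1, s2, s4, s5, s8} → {s0, s2, s3, s4, s5, s6, s7, s8}.
Read 'z': {s0, s2, s3, s4, s5, s6, s7, s8} → {s0, s1, s3, s4, s5, s6, s7, s8}.
State s8 is in {s0, s1, s3, s4, s5, s6, s7, s8}.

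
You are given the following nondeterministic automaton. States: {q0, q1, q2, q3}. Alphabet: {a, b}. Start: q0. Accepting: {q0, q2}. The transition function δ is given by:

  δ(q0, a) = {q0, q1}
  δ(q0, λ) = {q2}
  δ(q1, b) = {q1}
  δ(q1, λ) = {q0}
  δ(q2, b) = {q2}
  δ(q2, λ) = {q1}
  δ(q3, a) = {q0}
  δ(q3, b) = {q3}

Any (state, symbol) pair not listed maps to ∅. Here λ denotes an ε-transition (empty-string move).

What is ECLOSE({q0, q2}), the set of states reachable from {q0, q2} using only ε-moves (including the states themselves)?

Begin with {q0, q2}.
ε-move q2 → q1; add q1.

{q0, q1, q2}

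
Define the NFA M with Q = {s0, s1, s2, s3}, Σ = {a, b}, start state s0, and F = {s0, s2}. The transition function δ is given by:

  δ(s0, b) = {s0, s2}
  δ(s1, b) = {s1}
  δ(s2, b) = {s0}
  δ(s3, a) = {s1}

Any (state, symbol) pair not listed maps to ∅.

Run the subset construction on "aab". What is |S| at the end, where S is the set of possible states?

0

Start in {s0}.
Read 'a': s0→∅; now ∅.
The set is empty and remains empty for the remaining 2 symbols.
That set has 0 states.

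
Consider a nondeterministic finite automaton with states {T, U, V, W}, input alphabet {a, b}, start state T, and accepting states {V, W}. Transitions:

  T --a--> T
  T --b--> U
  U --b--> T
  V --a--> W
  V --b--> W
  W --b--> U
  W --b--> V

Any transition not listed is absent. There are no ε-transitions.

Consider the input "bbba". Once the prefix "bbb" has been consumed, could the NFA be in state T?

Start in {T}.
Read 'b': T→{U}; now {U}.
Read 'b': U→{T}; now {T}.
Read 'b': T→{U}; now {U}.
State T is not in {U}.

No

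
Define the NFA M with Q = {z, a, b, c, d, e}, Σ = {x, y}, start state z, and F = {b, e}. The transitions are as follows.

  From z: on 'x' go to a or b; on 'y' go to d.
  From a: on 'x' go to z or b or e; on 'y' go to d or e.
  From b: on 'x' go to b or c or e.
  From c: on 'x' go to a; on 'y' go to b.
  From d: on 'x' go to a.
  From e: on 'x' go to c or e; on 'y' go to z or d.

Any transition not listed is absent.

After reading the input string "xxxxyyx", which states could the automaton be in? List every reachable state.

{a, b}

Start in {z}.
Read 'x': z→{a, b}; now {a, b}.
Read 'x': a→{z, b, e}, b→{b, c, e}; now {z, b, c, e}.
Read 'x': z→{a, b}, b→{b, c, e}, c→{a}, e→{c, e}; now {a, b, c, e}.
Read 'x': a→{z, b, e}, b→{b, c, e}, c→{a}, e→{c, e}; now {z, a, b, c, e}.
Read 'y': z→{d}, a→{d, e}, b→∅, c→{b}, e→{z, d}; now {z, b, d, e}.
Read 'y': z→{d}, b→∅, d→∅, e→{z, d}; now {z, d}.
Read 'x': z→{a, b}, d→{a}; now {a, b}.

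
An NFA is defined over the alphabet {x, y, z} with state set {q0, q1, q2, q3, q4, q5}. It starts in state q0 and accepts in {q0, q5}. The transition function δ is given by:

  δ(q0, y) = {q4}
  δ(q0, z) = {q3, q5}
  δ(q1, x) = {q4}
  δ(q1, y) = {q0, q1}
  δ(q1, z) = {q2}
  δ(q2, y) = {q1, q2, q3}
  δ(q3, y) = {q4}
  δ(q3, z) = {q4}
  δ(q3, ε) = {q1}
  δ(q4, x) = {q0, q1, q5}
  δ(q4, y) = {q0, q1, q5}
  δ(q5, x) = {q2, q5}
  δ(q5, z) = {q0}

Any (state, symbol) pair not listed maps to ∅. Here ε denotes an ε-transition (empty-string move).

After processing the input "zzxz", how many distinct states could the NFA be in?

5

Start in {q0}.
Read 'z': q0→{q3, q5}; union {q3, q5}; ε-closure = {q1, q3, q5}.
Read 'z': q1→{q2}, q3→{q4}, q5→{q0}; now {q0, q2, q4}.
Read 'x': q0→∅, q2→∅, q4→{q0, q1, q5}; now {q0, q1, q5}.
Read 'z': q0→{q3, q5}, q1→{q2}, q5→{q0}; union {q0, q2, q3, q5}; ε-closure = {q0, q1, q2, q3, q5}.
That set has 5 states.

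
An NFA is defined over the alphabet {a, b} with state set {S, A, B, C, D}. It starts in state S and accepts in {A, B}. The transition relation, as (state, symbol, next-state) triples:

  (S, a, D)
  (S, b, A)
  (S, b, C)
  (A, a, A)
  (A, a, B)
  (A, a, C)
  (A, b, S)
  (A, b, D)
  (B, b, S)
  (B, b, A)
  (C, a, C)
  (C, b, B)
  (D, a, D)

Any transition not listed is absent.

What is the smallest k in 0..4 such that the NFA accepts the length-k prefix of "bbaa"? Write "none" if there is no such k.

1

Start in {S}.
Read 'b': S→{A, C}; now {A, C}.
None of the earlier sets intersect F, but {A, C} does.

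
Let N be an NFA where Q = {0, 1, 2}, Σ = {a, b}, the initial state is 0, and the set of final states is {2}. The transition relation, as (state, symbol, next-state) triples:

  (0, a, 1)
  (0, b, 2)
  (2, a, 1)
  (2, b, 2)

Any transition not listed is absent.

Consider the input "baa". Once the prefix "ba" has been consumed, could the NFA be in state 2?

No

Start in {0}.
Read 'b': 0→{2}; now {2}.
Read 'a': 2→{1}; now {1}.
State 2 is not in {1}.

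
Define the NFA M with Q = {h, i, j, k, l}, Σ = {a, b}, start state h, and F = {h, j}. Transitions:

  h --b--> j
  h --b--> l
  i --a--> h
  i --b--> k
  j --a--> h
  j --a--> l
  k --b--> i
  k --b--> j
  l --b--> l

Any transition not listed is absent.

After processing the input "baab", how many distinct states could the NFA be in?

Start in {h}.
Read 'b': {h} → {j, l}.
Read 'a': {j, l} → {h, l}.
Read 'a': {h, l} → ∅.
The set is empty and remains empty for the remaining 1 symbol.
That set has 0 states.

0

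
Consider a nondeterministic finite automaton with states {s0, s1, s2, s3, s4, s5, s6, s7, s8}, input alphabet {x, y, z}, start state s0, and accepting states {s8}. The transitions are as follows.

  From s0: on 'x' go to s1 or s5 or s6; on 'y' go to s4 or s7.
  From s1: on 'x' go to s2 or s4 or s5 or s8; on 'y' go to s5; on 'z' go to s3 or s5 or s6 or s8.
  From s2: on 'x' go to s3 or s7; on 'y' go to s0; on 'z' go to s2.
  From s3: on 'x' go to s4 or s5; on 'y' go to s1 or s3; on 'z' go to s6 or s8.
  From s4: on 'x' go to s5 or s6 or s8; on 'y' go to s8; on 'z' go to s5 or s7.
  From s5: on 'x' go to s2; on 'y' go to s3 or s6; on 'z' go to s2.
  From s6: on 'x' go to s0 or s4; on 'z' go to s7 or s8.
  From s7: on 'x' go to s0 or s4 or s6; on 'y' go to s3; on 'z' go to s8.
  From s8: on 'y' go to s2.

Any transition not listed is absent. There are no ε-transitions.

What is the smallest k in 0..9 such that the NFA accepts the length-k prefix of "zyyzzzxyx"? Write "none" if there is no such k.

none

Start in {s0}.
Read 'z': s0→∅; now ∅.
The set is empty and remains empty for the remaining 8 symbols.
No reachable set along the way intersects F.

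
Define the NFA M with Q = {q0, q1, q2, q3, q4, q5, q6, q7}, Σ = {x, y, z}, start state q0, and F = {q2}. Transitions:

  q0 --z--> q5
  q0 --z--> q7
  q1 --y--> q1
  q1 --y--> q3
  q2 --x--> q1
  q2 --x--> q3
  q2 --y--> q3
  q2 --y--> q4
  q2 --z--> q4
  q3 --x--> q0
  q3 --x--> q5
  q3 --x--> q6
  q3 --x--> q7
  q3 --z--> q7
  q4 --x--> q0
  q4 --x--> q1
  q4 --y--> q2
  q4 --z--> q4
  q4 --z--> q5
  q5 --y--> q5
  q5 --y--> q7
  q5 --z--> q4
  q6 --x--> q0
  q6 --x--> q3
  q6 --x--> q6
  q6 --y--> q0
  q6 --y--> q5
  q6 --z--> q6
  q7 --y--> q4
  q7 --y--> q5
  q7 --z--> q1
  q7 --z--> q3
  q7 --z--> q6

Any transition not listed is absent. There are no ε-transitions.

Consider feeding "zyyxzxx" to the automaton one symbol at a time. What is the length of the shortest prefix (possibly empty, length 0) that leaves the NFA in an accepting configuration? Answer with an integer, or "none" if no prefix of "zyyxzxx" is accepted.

Start in {q0}.
Read 'z': q0→{q5, q7}; now {q5, q7}.
Read 'y': q5→{q5, q7}, q7→{q4, q5}; now {q4, q5, q7}.
Read 'y': q4→{q2}, q5→{q5, q7}, q7→{q4, q5}; now {q2, q4, q5, q7}.
None of the earlier sets intersect F, but {q2, q4, q5, q7} does.

3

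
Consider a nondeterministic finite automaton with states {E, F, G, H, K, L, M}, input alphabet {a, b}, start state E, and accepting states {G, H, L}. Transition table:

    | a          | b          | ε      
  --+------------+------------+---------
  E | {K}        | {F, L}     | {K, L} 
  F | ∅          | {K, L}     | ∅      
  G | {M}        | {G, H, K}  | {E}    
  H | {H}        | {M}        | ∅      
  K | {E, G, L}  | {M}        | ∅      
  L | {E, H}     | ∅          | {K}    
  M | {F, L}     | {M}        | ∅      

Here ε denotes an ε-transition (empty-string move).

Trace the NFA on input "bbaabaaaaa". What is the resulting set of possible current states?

Start: ε-closure({E}) = {E, K, L}.
Read 'b': E→{F, L}, K→{M}, L→∅; union {F, L, M}; ε-closure = {F, K, L, M}.
Read 'b': F→{K, L}, K→{M}, L→∅, M→{M}; now {K, L, M}.
Read 'a': K→{E, G, L}, L→{E, H}, M→{F, L}; union {E, F, G, H, L}; ε-closure = {E, F, G, H, K, L}.
Read 'a': E→{K}, F→∅, G→{M}, H→{H}, K→{E, G, L}, L→{E, H}; now {E, G, H, K, L, M}.
Read 'b': E→{F, L}, G→{G, H, K}, H→{M}, K→{M}, L→∅, M→{M}; union {F, G, H, K, L, M}; ε-closure = {E, F, G, H, K, L, M}.
Read 'a': E→{K}, F→∅, G→{M}, H→{H}, K→{E, G, L}, L→{E, H}, M→{F, L}; now {E, F, G, H, K, L, M}.
Read 'a': E→{K}, F→∅, G→{M}, H→{H}, K→{E, G, L}, L→{E, H}, M→{F, L}; now {E, F, G, H, K, L, M}.
Read 'a': E→{K}, F→∅, G→{M}, H→{H}, K→{E, G, L}, L→{E, H}, M→{F, L}; now {E, F, G, H, K, L, M}.
Read 'a': E→{K}, F→∅, G→{M}, H→{H}, K→{E, G, L}, L→{E, H}, M→{F, L}; now {E, F, G, H, K, L, M}.
Read 'a': E→{K}, F→∅, G→{M}, H→{H}, K→{E, G, L}, L→{E, H}, M→{F, L}; now {E, F, G, H, K, L, M}.

{E, F, G, H, K, L, M}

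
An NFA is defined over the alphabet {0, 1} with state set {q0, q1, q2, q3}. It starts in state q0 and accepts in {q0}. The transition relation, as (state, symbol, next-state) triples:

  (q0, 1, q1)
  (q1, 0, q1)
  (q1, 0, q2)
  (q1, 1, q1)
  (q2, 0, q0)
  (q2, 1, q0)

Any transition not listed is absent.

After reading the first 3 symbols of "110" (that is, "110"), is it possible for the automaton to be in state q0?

No

Start in {q0}.
Read '1': {q0} → {q1}.
Read '1': {q1} → {q1}.
Read '0': {q1} → {q1, q2}.
State q0 is not in {q1, q2}.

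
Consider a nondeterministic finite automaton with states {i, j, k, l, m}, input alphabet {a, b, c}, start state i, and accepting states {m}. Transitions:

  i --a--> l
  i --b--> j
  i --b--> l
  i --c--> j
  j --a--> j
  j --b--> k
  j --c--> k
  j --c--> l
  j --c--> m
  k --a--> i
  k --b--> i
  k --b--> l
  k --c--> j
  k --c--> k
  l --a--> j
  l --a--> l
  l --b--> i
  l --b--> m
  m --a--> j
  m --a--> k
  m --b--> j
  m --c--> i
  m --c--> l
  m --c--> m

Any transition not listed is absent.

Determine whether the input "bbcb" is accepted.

Yes

Start in {i}.
Read 'b': i→{j, l}; now {j, l}.
Read 'b': j→{k}, l→{i, m}; now {i, k, m}.
Read 'c': i→{j}, k→{j, k}, m→{i, l, m}; now {i, j, k, l, m}.
Read 'b': i→{j, l}, j→{k}, k→{i, l}, l→{i, m}, m→{j}; now {i, j, k, l, m}.
The final set {i, j, k, l, m} contains the accepting state m.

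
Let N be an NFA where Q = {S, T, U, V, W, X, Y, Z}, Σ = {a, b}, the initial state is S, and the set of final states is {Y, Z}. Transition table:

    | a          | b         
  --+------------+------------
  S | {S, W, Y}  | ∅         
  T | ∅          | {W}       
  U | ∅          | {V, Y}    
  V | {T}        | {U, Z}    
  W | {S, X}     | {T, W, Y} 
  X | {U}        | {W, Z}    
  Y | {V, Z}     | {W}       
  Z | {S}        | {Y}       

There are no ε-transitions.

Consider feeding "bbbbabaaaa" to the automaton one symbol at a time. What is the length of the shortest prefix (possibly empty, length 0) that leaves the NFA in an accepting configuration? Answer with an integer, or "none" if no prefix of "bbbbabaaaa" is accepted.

none

Start in {S}.
Read 'b': S→∅; now ∅.
The set is empty and remains empty for the remaining 9 symbols.
No reachable set along the way intersects F.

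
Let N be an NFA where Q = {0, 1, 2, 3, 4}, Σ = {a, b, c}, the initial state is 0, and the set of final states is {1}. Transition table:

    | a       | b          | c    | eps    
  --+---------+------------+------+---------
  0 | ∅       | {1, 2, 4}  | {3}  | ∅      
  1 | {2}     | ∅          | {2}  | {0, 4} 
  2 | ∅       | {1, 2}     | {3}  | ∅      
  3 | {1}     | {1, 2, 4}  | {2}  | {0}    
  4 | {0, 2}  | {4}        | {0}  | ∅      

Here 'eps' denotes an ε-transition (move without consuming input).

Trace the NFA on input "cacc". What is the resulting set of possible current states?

{0, 2, 3}

Start in {0}.
Read 'c': {0} → {0, 3}.
Read 'a': {0, 3} → {0, 1, 4}.
Read 'c': {0, 1, 4} → {0, 2, 3}.
Read 'c': {0, 2, 3} → {0, 2, 3}.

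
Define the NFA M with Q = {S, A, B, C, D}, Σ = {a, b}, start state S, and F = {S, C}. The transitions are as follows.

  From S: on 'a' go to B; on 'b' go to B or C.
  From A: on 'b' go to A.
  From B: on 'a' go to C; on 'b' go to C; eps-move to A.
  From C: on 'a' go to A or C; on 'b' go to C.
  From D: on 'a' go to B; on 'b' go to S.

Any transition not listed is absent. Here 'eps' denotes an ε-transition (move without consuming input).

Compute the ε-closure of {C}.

{C}

Begin with {C}.
No ε-moves leave this set, so the closure equals the set itself.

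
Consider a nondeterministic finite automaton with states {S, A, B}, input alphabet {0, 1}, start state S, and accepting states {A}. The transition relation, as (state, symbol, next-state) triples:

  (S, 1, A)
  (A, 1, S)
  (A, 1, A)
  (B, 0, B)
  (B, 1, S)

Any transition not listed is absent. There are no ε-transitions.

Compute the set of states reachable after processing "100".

Start in {S}.
Read '1': S→{A}; now {A}.
Read '0': A→∅; now ∅.
The set is empty and remains empty for the remaining 1 symbol.

∅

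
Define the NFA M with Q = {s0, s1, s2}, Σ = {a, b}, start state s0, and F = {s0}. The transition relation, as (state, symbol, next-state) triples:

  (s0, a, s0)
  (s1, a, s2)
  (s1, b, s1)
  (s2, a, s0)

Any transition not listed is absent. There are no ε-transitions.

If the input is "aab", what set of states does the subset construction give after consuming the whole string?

Start in {s0}.
Read 'a': s0→{s0}; now {s0}.
Read 'a': s0→{s0}; now {s0}.
Read 'b': s0→∅; now ∅.

∅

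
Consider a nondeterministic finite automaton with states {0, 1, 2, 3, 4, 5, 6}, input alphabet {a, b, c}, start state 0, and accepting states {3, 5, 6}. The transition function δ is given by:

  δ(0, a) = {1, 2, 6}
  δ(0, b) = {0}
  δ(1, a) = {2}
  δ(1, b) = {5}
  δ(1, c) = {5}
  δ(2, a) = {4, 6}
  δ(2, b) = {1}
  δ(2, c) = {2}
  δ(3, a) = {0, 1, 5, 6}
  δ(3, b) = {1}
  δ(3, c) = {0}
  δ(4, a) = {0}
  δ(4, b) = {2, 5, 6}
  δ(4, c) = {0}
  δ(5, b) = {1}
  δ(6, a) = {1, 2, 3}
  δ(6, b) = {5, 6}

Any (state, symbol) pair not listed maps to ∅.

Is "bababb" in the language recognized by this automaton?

Yes

Start in {0}.
Read 'b': 0→{0}; now {0}.
Read 'a': 0→{1, 2, 6}; now {1, 2, 6}.
Read 'b': 1→{5}, 2→{1}, 6→{5, 6}; now {1, 5, 6}.
Read 'a': 1→{2}, 5→∅, 6→{1, 2, 3}; now {1, 2, 3}.
Read 'b': 1→{5}, 2→{1}, 3→{1}; now {1, 5}.
Read 'b': 1→{5}, 5→{1}; now {1, 5}.
The final set {1, 5} contains the accepting state 5.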